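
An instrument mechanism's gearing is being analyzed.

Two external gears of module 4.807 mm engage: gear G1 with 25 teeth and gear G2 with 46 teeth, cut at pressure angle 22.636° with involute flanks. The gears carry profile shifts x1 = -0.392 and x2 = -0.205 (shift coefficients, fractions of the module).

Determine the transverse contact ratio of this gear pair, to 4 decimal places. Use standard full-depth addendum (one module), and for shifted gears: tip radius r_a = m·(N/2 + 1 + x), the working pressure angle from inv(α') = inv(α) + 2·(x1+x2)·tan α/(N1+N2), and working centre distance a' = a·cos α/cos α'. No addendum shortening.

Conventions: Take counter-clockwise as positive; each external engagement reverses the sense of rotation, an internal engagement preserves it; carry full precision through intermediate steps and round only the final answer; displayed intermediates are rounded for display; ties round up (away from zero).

1.7397

recognized (one external pair, fixed centres): single-mesh tooth geometry, m = 4.807, N1 = 25, N2 = 46
base radii: r_b1 = 55.458874, r_b2 = 102.044329
tip radii: r_a1 = 63.010156, r_a2 = 114.382565
inv(α') = inv(22.636°) + 2·(-0.392-0.205)·tan α/(25+46) = 0.01491188  ⇒  α' = 20.00324°
a' = a·cos α / cos α' = 170.6485·cos 22.636°/cos 20.00324° = 167.614857
action lengths: √(r_a1²−r_b1²) = 29.909748, √(r_a2²−r_b2²) = 51.675199
base pitch p_b = π·m·cos α = 13.938335
CR = (29.909748 + 51.675199 − 167.614857·sin 20.00324°)/13.938335 = 1.739690
contact ratio ≈ 1.7397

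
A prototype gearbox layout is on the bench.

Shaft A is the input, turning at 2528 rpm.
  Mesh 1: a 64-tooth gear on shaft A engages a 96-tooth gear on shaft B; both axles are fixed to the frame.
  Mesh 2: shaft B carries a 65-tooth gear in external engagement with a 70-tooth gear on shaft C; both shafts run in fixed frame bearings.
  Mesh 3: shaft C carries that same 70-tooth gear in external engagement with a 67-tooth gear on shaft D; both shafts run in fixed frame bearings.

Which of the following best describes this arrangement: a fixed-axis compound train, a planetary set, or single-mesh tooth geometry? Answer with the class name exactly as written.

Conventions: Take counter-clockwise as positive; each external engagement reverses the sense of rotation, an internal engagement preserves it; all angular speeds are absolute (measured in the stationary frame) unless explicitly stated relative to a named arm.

topology: fixed-axis compound train — 3 meshes, A→D
classification: fixed-axis compound train

fixed-axis compound train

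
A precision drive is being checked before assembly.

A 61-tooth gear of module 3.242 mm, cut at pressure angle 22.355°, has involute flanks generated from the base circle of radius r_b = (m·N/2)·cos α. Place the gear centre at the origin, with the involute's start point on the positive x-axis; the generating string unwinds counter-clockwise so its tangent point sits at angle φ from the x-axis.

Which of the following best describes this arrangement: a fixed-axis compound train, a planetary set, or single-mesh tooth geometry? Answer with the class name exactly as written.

single-mesh tooth geometry

class = single-mesh tooth geometry [base-circle involute, m = 3.242, 61T]
classification: single-mesh tooth geometry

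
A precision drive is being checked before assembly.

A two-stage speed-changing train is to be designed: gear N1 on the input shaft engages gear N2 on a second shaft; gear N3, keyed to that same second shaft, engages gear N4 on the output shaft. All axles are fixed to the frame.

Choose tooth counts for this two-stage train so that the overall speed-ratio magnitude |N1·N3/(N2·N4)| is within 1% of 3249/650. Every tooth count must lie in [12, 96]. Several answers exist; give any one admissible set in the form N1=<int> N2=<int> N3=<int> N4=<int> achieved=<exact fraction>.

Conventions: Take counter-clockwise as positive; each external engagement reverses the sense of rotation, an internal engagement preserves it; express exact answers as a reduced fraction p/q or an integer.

design class (target 3249/650): fixed-axis compound train
target = 3249/650 in lowest terms: an exact hit needs N1·N3 = k·3249 and N2·N4 = k·650 for one integer k, every count in [12, 96]; additionally prefer no 1:1 stage (N1 ≠ N2, N3 ≠ N4)
k = 1: N1·N3 = 3249 = 57·57, N2·N4 = 650 = 13·50
achieved = 57·57/(13·50) = 3249/650; |achieved − target| = 0 ≤ 3249/65000 ✓

N1=57 N2=13 N3=57 N4=50 achieved=3249/650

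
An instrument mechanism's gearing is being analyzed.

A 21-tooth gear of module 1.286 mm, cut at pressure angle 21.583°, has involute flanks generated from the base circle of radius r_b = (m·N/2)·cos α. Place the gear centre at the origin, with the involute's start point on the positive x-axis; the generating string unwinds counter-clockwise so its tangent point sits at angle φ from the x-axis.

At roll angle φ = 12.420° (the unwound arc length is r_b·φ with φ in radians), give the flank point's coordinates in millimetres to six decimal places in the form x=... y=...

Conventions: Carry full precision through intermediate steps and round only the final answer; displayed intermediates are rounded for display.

x=12.847794 y=0.042432

topology: single-mesh involute geometry — m = 1.286, N = 21
pitch radius r_p = m·N/2 = 1.286·21/2 = 13.503000
base radius r_b = r_p·cos α = 13.503000·cos 21.583° = 12.556246
roll angle φ = 12.420° = 0.21676989 rad
x = r_b·(cos φ + φ·sin φ) = 12.847794
y = r_b·(sin φ − φ·cos φ) = 0.042432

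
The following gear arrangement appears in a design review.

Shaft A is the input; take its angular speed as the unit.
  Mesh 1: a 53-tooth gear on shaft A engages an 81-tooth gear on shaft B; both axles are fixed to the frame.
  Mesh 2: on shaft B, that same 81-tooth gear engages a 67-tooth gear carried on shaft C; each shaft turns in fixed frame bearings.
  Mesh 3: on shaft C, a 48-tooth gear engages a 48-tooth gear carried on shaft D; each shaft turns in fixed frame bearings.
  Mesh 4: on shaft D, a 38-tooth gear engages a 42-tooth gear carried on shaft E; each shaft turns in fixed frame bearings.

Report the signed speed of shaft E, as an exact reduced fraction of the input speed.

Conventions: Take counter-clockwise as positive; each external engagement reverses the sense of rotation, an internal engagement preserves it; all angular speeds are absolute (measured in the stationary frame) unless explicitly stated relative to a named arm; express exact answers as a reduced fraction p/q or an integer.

4-mesh fixed-axis compound train (all bearings frame-fixed)
mesh 1 [53T→81T]: |ω|/ω_in = 1×53/81 = 53/81, sense flips to −
mesh 2 [81T→67T]: |ω|/ω_in = (53/81)×81/67 = 53/67, sense flips to +
mesh 3 [48T→48T]: |ω|/ω_in = (53/67)×48/48 = 53/67, sense flips to −
mesh 4 [38T→42T]: |ω|/ω_in = (53/67)×38/42 = 1007/1407, sense flips to +
signed output speed (× input speed) = 1007/1407

1007/1407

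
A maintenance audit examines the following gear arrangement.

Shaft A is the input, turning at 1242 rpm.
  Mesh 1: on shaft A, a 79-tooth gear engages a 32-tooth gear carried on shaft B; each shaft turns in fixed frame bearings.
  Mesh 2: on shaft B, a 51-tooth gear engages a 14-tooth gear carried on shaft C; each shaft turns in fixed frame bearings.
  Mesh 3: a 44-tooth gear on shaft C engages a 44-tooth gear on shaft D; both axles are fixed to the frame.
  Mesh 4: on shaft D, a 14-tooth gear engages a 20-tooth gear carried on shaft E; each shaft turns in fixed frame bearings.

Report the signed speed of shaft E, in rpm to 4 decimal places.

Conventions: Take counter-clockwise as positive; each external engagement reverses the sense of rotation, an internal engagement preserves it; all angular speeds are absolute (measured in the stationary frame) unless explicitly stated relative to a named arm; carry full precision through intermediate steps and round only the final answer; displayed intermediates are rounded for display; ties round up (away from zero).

+7818.7781 rpm

class = fixed-axis compound train [4 meshes; 4 ratios multiply, 4 sense flips]
mesh 1 [79T→32T]: ω = 1242.0000×79/32 = 3066.1875 rpm, sense flips to −
mesh 2 [51T→14T]: ω = 3066.1875×51/14 = 11169.6830 rpm, sense flips to +
mesh 3 [44T→44T]: ω = 11169.6830×44/44 = 11169.6830 rpm, sense flips to −
mesh 4 [14T→20T]: ω = 11169.6830×14/20 = 7818.7781 rpm, sense flips to +
signed output speed = +7818.7781 rpm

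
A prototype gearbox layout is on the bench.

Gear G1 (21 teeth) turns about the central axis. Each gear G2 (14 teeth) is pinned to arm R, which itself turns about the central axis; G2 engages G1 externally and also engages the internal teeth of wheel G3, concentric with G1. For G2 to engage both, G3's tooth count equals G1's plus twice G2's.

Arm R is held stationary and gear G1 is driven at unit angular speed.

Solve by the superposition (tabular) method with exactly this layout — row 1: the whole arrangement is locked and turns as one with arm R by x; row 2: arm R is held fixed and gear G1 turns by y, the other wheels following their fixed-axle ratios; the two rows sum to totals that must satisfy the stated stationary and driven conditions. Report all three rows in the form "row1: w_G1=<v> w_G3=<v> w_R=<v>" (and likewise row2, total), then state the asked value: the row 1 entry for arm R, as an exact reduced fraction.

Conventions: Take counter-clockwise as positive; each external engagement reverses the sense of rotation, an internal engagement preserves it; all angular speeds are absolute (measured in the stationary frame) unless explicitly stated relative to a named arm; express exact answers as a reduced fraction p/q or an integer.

topology: planetary set — G1 21T / G2 14T / G3 49T, arm = carrier (Willis)
row 1 (train locked, turned with arm): all members turn x
row 2 — arm fixed, fixed-axis ratios: sun y, ring −(21/49)·y, arm 0
boundary: total ω_arm = x = 0 and total ω_sun = x + y = 1  ⇒  y = 1, x = 0
row 2 ring = −(21/49)·1 = -3/7
totals (row 1 + row 2): sun 0 + 1 = 1, ring 0 + (-3/7) = -3/7, arm 0 + 0 = 0
asked cell (row1, arm) = 0

row1: w_G1=0 w_G3=0 w_R=0
row2: w_G1=1 w_G3=-3/7 w_R=0
total: w_G1=1 w_G3=-3/7 w_R=0
asked value: 0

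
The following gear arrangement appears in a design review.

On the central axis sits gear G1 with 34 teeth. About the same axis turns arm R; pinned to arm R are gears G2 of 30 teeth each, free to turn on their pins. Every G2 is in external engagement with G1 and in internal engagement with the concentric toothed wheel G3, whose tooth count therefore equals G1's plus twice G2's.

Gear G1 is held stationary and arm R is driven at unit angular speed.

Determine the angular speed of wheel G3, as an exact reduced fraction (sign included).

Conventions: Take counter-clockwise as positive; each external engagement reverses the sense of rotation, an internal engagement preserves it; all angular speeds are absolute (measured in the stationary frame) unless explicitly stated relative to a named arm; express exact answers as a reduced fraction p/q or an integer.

64/47

planetary set (34T centre, 30T on arm, 94T internal) — Willis relation
ring teeth: 34 + 2·30 = 94
34(ω_sun−ω_arm) = −94(ω_ring−ω_arm),  ω_sun = 0, ω_arm = 1
ω_ring = 1 − (34/94)(0−1) = 64/47
exact speed ratio = 64/47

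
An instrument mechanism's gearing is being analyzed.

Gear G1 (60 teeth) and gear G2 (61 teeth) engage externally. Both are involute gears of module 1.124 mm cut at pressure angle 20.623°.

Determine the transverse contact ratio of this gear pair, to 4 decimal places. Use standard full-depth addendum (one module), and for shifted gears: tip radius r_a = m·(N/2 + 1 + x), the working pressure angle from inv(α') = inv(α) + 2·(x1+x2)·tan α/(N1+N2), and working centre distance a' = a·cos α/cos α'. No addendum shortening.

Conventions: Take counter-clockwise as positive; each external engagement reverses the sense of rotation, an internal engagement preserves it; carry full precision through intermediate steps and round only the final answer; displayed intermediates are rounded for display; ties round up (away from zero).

1.7515

single-mesh involute tooth geometry (60T engaging 61T at module 1.124)
base radii: r_b1 = 31.559162, r_b2 = 32.085148
tip radii: r_a1 = 34.844000, r_a2 = 35.406000
no profile shift: α' = α, a' = a
action lengths: √(r_a1²−r_b1²) = 14.769008, √(r_a2²−r_b2²) = 14.970908
base pitch p_b = π·m·cos α = 3.304868
CR = (14.769008 + 14.970908 − 68.002000·sin 20.62300°)/3.304868 = 1.751486
contact ratio ≈ 1.7515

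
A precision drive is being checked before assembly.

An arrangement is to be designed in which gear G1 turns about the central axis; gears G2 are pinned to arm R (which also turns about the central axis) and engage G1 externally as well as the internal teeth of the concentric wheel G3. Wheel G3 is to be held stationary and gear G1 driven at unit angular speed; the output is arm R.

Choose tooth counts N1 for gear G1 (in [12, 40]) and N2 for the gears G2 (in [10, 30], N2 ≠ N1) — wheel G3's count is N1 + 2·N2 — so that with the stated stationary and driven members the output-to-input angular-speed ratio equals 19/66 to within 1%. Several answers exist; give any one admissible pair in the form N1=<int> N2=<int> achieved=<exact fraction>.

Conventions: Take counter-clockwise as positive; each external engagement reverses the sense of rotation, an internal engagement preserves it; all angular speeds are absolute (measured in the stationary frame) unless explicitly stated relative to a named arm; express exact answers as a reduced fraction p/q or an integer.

design class (target 19/66): planetary set
Willis with ω_ring = 0: ω_arm/ω_sun = N1/(N1+N3); set equal to 19/66  ⇒  N3/N1 = 1/(19/66) − 1 = 47/19
N3 = N1 + 2·N2  ⇒  N2/N1 = (N3/N1 − 1)/2 = (47/19 − 1)/2 = 14/19
smallest multiple with N1 ≥ 12 and N2 ≥ 10: k = 1  ⇒  N1 = 1·19 = 19, N2 = 1·14 = 14 (N1 ≤ 40, N2 ≤ 30, N2 ≠ N1 ✓), N3 = 19 + 2·14 = 47
check: N1/(N1+N3) with N1 = 19, N3 = 47 gives 19/66; |achieved − target| = 0 ≤ 19/6600 ✓

N1=19 N2=14 achieved=19/66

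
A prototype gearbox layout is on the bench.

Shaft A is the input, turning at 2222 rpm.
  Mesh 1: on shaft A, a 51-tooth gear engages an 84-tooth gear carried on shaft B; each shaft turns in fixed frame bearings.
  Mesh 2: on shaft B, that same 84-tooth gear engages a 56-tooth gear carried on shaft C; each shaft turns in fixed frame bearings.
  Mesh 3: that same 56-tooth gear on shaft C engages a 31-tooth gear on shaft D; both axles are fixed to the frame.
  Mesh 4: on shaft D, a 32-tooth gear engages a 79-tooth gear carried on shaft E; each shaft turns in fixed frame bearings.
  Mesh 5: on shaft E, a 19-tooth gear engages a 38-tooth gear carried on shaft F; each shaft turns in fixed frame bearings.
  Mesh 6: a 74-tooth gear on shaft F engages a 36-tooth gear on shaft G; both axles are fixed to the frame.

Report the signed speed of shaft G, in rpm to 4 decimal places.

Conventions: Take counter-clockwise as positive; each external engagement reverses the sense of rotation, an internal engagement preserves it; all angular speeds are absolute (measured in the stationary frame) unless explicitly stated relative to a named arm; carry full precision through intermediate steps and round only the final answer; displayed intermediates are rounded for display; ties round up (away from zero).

+1521.8598 rpm

class = fixed-axis compound train [6 meshes; 6 ratios multiply, 6 sense flips]
mesh 1 [51T→84T]: ω = 2222.0000×51/84 = 1349.0714 rpm, sense flips to −
mesh 2 [84T→56T]: ω = 1349.0714×84/56 = 2023.6071 rpm, sense flips to +
mesh 3 [56T→31T]: ω = 2023.6071×56/31 = 3655.5484 rpm, sense flips to −
mesh 4 [32T→79T]: ω = 3655.5484×32/79 = 1480.7285 rpm, sense flips to +
mesh 5 [19T→38T]: ω = 1480.7285×19/38 = 740.3642 rpm, sense flips to −
mesh 6 [74T→36T]: ω = 740.3642×74/36 = 1521.8598 rpm, sense flips to +
signed output speed = +1521.8598 rpm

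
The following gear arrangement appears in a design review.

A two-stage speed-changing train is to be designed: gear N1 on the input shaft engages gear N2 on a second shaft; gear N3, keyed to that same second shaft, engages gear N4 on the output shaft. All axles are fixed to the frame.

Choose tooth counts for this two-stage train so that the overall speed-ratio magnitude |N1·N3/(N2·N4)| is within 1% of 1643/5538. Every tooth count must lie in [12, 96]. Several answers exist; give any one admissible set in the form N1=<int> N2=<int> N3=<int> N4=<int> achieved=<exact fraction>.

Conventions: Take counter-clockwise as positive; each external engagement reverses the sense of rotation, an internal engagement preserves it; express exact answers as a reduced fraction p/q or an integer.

design class (target 1643/5538): fixed-axis compound train
target = 1643/5538 in lowest terms: an exact hit needs N1·N3 = k·1643 and N2·N4 = k·5538 for one integer k, every count in [12, 96]; additionally prefer no 1:1 stage (N1 ≠ N2, N3 ≠ N4)
k = 1: N1·N3 = 1643 = 31·53, N2·N4 = 5538 = 71·78
achieved = 31·53/(71·78) = 1643/5538; |achieved − target| = 0 ≤ 1643/553800 ✓

N1=31 N2=71 N3=53 N4=78 achieved=1643/5538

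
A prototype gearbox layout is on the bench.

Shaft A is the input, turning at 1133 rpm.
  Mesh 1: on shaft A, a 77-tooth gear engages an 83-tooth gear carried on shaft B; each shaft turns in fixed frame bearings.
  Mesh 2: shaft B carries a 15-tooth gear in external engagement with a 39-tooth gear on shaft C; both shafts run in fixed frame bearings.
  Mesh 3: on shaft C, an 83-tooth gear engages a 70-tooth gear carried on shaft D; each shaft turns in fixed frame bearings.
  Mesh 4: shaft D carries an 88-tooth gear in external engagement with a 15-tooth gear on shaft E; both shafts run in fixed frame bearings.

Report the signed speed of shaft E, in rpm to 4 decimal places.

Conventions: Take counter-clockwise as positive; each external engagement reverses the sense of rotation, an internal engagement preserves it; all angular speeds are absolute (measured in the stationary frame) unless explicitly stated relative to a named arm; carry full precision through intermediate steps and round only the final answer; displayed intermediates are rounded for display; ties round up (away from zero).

topology: fixed-axis compound train — 4 meshes, A→E
mesh 1 [77T→83T]: ω = 1133.0000×77/83 = 1051.0964 rpm, sense flips to −
mesh 2 [15T→39T]: ω = 1051.0964×15/39 = 404.2678 rpm, sense flips to +
mesh 3 [83T→70T]: ω = 404.2678×83/70 = 479.3462 rpm, sense flips to −
mesh 4 [88T→15T]: ω = 479.3462×88/15 = 2812.1641 rpm, sense flips to +
signed output speed = +2812.1641 rpm

+2812.1641 rpm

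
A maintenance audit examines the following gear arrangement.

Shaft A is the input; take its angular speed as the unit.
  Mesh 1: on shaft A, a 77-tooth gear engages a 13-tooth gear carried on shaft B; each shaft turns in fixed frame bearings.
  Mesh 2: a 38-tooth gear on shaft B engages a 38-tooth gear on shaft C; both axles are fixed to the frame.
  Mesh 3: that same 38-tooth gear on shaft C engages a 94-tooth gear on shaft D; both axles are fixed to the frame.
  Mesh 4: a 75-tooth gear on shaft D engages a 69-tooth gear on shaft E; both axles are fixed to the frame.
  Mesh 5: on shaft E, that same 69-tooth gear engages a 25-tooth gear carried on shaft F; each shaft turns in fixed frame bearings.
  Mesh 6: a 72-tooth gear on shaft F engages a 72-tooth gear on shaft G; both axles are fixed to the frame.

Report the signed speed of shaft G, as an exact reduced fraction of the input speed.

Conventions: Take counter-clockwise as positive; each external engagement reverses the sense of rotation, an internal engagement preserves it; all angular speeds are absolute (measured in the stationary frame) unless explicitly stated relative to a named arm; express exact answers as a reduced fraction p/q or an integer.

6-mesh fixed-axis compound train (all bearings frame-fixed)
mesh 1 [77T→13T]: |ω|/ω_in = 1×77/13 = 77/13, sense flips to −
mesh 2 [38T→38T]: |ω|/ω_in = (77/13)×38/38 = 77/13, sense flips to +
mesh 3 [38T→94T]: |ω|/ω_in = (77/13)×38/94 = 1463/611, sense flips to −
mesh 4 [75T→69T]: |ω|/ω_in = (1463/611)×75/69 = 36575/14053, sense flips to +
mesh 5 [69T→25T]: |ω|/ω_in = (36575/14053)×69/25 = 4389/611, sense flips to −
mesh 6 [72T→72T]: |ω|/ω_in = (4389/611)×72/72 = 4389/611, sense flips to +
signed output speed (× input speed) = 4389/611

4389/611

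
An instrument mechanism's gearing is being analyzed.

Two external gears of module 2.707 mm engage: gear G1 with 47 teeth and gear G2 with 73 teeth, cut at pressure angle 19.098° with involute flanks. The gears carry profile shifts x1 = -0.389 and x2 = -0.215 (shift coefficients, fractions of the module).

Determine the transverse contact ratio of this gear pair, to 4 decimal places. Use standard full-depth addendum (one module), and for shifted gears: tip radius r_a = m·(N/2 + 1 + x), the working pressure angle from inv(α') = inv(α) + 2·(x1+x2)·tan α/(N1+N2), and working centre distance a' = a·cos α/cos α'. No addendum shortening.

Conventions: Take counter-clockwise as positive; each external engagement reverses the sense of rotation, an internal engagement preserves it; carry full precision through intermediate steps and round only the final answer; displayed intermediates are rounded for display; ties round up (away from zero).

class = single-mesh tooth geometry [involute pair 47T × 73T, m = 2.707]
base radii: r_b1 = 60.113179, r_b2 = 93.367278
tip radii: r_a1 = 65.268477, r_a2 = 100.930495
inv(α') = inv(19.098°) + 2·(-0.389-0.215)·tan α/(47+73) = 0.00943347  ⇒  α' = 17.24674°
a' = a·cos α / cos α' = 162.4200·cos 19.098°/cos 17.24674° = 160.706325
action lengths: √(r_a1²−r_b1²) = 25.424000, √(r_a2²−r_b2²) = 38.334269
base pitch p_b = π·m·cos α = 8.036218
CR = (25.424000 + 38.334269 − 160.706325·sin 17.24674°)/8.036218 = 2.004786
contact ratio ≈ 2.0048

2.0048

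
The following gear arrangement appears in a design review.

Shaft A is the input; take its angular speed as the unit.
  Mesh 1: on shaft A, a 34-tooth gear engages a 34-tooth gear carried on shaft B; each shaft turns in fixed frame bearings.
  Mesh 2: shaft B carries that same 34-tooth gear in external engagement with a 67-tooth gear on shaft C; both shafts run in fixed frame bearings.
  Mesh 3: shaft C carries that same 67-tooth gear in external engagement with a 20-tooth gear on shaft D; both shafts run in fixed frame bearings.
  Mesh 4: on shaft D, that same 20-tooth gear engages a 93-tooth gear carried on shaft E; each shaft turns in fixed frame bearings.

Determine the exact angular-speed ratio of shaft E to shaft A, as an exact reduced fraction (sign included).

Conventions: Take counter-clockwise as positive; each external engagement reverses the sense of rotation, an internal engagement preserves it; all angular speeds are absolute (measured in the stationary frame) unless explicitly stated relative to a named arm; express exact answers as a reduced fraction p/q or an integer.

class = fixed-axis compound train [4 meshes; 4 ratios multiply, 4 sense flips]
mesh 1 [34T→34T]: running ratio 1, sense −
mesh 2 [34T→67T]: running ratio 34/67, sense +
mesh 3 [67T→20T]: running ratio 17/10, sense −
mesh 4 [20T→93T]: running ratio 34/93, sense +
ω_out/ω_in = 34/93

34/93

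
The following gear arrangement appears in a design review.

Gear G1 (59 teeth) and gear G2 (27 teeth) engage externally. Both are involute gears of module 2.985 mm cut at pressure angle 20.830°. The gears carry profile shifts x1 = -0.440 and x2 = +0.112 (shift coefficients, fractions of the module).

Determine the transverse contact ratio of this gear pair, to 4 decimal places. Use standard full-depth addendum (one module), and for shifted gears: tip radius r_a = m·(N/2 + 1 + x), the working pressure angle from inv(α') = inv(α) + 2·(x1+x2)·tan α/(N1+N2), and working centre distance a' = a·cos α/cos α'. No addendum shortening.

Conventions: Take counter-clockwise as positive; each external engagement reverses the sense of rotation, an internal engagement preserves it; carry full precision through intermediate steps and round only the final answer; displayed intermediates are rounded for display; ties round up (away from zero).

1.7129

class = single-mesh tooth geometry [involute pair 59T × 27T, m = 2.985]
base radii: r_b1 = 82.302028, r_b2 = 37.663640
tip radii: r_a1 = 89.729100, r_a2 = 43.616820
inv(α') = inv(20.830°) + 2·(-0.440+0.112)·tan α/(59+27) = 0.01400941  ⇒  α' = 19.60450°
a' = a·cos α / cos α' = 128.3550·cos 20.830°/cos 19.60450° = 127.347885
action lengths: √(r_a1²−r_b1²) = 35.744756, √(r_a2²−r_b2²) = 21.997209
base pitch p_b = π·m·cos α = 8.764727
CR = (35.744756 + 21.997209 − 127.347885·sin 19.60450°)/8.764727 = 1.712945
contact ratio ≈ 1.7129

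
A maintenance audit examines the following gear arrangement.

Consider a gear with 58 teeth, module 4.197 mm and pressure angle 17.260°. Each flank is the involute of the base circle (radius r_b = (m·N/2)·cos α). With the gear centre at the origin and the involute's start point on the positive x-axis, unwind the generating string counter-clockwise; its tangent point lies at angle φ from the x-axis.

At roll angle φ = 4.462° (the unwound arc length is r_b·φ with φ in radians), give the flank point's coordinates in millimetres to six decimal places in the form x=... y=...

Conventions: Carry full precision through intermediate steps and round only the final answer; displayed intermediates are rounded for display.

topology: single-mesh involute geometry — m = 4.197, N = 58
pitch radius r_p = m·N/2 = 4.197·58/2 = 121.713000
base radius r_b = r_p·cos α = 121.713000·cos 17.260° = 116.232041
roll angle φ = 4.462° = 0.07787659 rad
x = r_b·(cos φ + φ·sin φ) = 116.583967
y = r_b·(sin φ − φ·cos φ) = 0.018288

x=116.583967 y=0.018288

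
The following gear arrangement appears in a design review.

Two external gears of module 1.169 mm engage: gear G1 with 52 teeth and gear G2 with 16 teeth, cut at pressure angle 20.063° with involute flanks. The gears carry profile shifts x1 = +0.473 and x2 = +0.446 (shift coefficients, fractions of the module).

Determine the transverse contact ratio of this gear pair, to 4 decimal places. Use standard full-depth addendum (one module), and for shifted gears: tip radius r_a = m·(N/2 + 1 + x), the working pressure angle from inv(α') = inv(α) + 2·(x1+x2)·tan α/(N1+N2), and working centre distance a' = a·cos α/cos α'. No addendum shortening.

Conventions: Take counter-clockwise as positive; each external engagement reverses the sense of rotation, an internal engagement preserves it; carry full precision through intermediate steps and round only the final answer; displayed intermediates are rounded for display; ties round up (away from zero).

1.4799

single-mesh involute tooth geometry (52T engaging 16T at module 1.169)
base radii: r_b1 = 28.549570, r_b2 = 8.784483
tip radii: r_a1 = 32.115937, r_a2 = 11.042374
inv(α') = inv(20.063°) + 2·(+0.473+0.446)·tan α/(52+16) = 0.02492212  ⇒  α' = 23.57914°
a' = a·cos α / cos α' = 39.7460·cos 20.063°/cos 23.57914° = 40.735089
action lengths: √(r_a1²−r_b1²) = 14.709027, √(r_a2²−r_b2²) = 6.690806
base pitch p_b = π·m·cos α = 3.449658
CR = (14.709027 + 6.690806 − 40.735089·sin 23.57914°)/3.449658 = 1.479907
contact ratio ≈ 1.4799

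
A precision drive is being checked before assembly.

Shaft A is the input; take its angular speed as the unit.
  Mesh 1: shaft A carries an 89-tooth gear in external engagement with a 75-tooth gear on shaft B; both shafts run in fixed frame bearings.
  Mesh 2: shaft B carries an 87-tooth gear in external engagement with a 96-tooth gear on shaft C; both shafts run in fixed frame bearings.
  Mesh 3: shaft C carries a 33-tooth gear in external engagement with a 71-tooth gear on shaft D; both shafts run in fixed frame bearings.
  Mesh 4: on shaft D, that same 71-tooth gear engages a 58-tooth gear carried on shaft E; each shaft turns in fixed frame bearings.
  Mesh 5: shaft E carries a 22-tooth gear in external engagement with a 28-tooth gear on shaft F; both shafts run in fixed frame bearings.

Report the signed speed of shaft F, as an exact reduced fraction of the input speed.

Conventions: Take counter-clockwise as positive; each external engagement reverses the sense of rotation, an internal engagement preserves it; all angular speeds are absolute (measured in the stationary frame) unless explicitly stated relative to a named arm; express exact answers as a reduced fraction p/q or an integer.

-10769/22400

5-mesh fixed-axis compound train (all bearings frame-fixed)
mesh 1 [89T→75T]: |ω|/ω_in = 1×89/75 = 89/75, sense flips to −
mesh 2 [87T→96T]: |ω|/ω_in = (89/75)×87/96 = 2581/2400, sense flips to +
mesh 3 [33T→71T]: |ω|/ω_in = (2581/2400)×33/71 = 28391/56800, sense flips to −
mesh 4 [71T→58T]: |ω|/ω_in = (28391/56800)×71/58 = 979/1600, sense flips to +
mesh 5 [22T→28T]: |ω|/ω_in = (979/1600)×22/28 = 10769/22400, sense flips to −
signed output speed (× input speed) = -10769/22400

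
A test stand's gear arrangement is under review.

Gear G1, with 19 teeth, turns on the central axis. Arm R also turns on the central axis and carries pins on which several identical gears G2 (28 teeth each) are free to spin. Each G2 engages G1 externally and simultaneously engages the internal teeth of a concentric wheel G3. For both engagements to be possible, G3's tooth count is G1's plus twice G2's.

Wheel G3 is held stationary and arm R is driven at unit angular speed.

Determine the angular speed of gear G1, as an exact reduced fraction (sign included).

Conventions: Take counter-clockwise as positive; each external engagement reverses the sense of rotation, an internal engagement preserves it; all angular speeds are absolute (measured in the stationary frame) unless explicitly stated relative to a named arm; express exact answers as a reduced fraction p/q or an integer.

94/19

planetary set (19T centre, 28T on arm, 75T internal) — Willis relation
ring teeth: 19 + 2·28 = 75
19(ω_sun−ω_arm) = −75(ω_ring−ω_arm),  ω_ring = 0, ω_arm = 1
ω_sun = 1 − (75/19)(0−1) = 94/19
exact speed ratio = 94/19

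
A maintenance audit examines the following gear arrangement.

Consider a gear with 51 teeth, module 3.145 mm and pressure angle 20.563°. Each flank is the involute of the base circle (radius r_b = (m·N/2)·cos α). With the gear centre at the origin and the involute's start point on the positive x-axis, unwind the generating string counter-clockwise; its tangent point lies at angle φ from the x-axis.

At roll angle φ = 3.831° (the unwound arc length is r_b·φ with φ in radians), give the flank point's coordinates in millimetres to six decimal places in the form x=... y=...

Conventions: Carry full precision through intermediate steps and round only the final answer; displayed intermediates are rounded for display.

topology: single-mesh involute geometry — m = 3.145, N = 51
pitch radius r_p = m·N/2 = 3.145·51/2 = 80.197500
base radius r_b = r_p·cos α = 80.197500·cos 20.563° = 75.087841
roll angle φ = 3.831° = 0.06686356 rad
x = r_b·(cos φ + φ·sin φ) = 75.255502
y = r_b·(sin φ − φ·cos φ) = 0.007479

x=75.255502 y=0.007479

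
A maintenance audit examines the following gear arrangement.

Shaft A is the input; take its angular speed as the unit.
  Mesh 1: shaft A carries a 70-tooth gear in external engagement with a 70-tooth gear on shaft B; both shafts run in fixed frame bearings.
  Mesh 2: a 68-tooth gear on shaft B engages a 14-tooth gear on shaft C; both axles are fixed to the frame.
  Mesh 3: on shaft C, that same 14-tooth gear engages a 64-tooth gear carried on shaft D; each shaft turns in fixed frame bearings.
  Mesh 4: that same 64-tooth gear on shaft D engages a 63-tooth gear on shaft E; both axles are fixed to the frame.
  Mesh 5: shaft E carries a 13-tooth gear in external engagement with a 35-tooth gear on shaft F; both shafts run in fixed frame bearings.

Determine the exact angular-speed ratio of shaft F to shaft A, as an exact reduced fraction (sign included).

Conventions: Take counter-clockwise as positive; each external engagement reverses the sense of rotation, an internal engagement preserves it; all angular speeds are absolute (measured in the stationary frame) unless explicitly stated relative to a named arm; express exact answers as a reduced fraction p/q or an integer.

class = fixed-axis compound train [5 meshes; 5 ratios multiply, 5 sense flips]
mesh 1 [70T→70T]: running ratio 1, sense −
mesh 2 [68T→14T]: running ratio 34/7, sense +
mesh 3 [14T→64T]: running ratio 17/16, sense −
mesh 4 [64T→63T]: running ratio 68/63, sense +
mesh 5 [13T→35T]: running ratio 884/2205, sense −
ω_out/ω_in = -884/2205

-884/2205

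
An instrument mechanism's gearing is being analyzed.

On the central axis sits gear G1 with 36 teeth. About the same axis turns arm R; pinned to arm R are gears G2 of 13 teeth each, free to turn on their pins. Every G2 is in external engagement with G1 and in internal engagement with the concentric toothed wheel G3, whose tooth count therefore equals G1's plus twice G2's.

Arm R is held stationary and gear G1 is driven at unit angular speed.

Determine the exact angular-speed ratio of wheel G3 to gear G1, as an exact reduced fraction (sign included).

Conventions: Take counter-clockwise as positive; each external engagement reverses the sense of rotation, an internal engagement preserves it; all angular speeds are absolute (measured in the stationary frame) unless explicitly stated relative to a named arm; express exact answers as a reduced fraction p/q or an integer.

topology: planetary set — G1 36T / G2 13T / G3 62T, arm = carrier (Willis)
ring teeth: 36 + 2·13 = 62
36(ω_sun−ω_arm) = −62(ω_ring−ω_arm),  ω_arm = 0, ω_sun = 1
ω_ring = 0 − (36/62)(1−0) = -18/31
ω_out/ω_in = -18/31

-18/31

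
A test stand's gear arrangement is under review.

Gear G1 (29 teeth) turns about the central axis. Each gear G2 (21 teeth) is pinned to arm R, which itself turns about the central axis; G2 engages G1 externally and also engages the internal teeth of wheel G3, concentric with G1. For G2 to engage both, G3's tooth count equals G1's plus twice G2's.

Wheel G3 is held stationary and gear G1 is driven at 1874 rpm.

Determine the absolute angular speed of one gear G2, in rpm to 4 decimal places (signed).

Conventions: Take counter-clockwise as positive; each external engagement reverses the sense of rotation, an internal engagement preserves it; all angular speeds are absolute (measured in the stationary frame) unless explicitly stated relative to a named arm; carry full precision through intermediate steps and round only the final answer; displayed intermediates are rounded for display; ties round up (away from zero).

class = planetary set [G3 = 29+2·21 = 71; Willis about the carrier]
normalise by the input: solve with ω_sun = 1, then scale by 1874 rpm
ring teeth: 29 + 2·21 = 71
29(ω_sun−ω_arm) = −71(ω_ring−ω_arm),  ω_ring = 0, ω_sun = 1
29(1−ω_arm) = −71(0−ω_arm)  ⇒  100·ω_arm = 29  ⇒  ω_arm = 29/100
sun–planet mesh: 29·(1−29/100) = −21·(ω_p−ω_arm)  ⇒  ω_p−ω_arm = -2059/2100
ω_p = 29/100 − 2059/2100 = -29/42
scale: ω_p = -29/42 × 1874 rpm = -1293.9524 rpm

-1293.9524 rpm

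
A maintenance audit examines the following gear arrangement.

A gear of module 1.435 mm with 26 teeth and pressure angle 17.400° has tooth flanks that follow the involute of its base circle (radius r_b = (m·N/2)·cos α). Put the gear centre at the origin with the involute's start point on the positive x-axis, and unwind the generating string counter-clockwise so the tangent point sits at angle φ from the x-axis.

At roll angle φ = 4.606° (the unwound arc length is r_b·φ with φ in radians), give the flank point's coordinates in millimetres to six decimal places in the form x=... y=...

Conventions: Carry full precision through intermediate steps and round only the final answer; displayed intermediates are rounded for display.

x=17.858781 y=0.003081

recognized (one wheel, involute flank): single-mesh tooth geometry, m = 1.435, N = 26
pitch radius r_p = m·N/2 = 1.435·26/2 = 18.655000
base radius r_b = r_p·cos α = 18.655000·cos 17.400° = 17.801353
roll angle φ = 4.606° = 0.08038987 rad
x = r_b·(cos φ + φ·sin φ) = 17.858781
y = r_b·(sin φ − φ·cos φ) = 0.003081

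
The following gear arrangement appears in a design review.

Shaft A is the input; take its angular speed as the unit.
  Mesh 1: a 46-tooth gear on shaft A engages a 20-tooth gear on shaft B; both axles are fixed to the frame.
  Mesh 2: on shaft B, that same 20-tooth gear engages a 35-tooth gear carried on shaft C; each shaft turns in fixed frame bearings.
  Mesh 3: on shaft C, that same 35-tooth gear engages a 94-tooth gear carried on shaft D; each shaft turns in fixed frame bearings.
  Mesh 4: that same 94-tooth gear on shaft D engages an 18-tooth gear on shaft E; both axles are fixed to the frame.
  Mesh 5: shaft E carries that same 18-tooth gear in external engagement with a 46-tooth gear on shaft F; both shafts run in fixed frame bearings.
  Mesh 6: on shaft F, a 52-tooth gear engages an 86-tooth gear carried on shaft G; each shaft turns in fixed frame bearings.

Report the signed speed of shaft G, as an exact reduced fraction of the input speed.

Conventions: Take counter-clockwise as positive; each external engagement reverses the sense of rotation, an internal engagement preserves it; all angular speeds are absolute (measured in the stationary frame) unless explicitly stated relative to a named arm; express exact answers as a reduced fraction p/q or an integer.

26/43

6-mesh fixed-axis compound train (all bearings frame-fixed)
mesh 1 [46T→20T]: |ω|/ω_in = 1×46/20 = 23/10, sense flips to −
mesh 2 [20T→35T]: |ω|/ω_in = (23/10)×20/35 = 46/35, sense flips to +
mesh 3 [35T→94T]: |ω|/ω_in = (46/35)×35/94 = 23/47, sense flips to −
mesh 4 [94T→18T]: |ω|/ω_in = (23/47)×94/18 = 23/9, sense flips to +
mesh 5 [18T→46T]: |ω|/ω_in = (23/9)×18/46 = 1, sense flips to −
mesh 6 [52T→86T]: |ω|/ω_in = 1×52/86 = 26/43, sense flips to +
signed output speed (× input speed) = 26/43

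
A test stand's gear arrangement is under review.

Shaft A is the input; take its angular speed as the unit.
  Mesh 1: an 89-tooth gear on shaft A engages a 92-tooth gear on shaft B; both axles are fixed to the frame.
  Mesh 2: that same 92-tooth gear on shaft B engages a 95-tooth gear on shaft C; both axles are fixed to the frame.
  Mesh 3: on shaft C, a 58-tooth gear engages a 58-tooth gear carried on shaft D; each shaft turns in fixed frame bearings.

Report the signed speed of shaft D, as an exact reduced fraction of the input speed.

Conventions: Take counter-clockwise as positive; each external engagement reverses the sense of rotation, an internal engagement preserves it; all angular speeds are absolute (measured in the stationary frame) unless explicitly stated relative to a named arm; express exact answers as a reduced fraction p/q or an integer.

3-mesh fixed-axis compound train (all bearings frame-fixed)
mesh 1 [89T→92T]: |ω|/ω_in = 1×89/92 = 89/92, sense flips to −
mesh 2 [92T→95T]: |ω|/ω_in = (89/92)×92/95 = 89/95, sense flips to +
mesh 3 [58T→58T]: |ω|/ω_in = (89/95)×58/58 = 89/95, sense flips to −
signed output speed (× input speed) = -89/95

-89/95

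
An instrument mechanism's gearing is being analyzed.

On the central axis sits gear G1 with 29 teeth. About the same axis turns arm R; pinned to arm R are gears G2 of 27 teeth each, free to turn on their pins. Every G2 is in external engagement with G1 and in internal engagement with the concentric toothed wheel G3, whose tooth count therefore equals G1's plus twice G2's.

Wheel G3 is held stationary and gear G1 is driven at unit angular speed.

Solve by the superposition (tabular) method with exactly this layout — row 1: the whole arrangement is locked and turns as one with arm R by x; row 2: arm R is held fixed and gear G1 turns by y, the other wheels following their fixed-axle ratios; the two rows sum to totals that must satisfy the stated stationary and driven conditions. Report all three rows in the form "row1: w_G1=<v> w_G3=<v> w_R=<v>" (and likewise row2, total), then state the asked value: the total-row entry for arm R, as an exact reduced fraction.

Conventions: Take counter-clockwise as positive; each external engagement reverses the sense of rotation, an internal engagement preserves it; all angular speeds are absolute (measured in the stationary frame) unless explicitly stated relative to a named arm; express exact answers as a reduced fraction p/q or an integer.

class = planetary set [G3 = 29+2·27 = 83; Willis about the carrier]
row 1 (train locked, turned with arm): all members turn x
superposition row 2 [arm held]: sun y, ring −(29/83)·y, arm 0
boundary: total ω_ring = x − (29/83)·y = 0 and total ω_sun = x + y = 1  ⇒  y = 83/112, x = 29/112
row 2 ring = −(29/83)·83/112 = -29/112
totals (row 1 + row 2): sun 29/112 + 83/112 = 1, ring 29/112 + (-29/112) = 0, arm 29/112 + 0 = 29/112
asked cell (total, arm) = 29/112

row1: w_G1=29/112 w_G3=29/112 w_R=29/112
row2: w_G1=83/112 w_G3=-29/112 w_R=0
total: w_G1=1 w_G3=0 w_R=29/112
asked value: 29/112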